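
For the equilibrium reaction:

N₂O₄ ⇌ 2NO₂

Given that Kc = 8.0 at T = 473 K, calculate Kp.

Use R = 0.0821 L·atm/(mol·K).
K_p = 310.6664

Δn = (moles gaseous products) − (moles gaseous reactants) = 1
T = 473 K; RT = 0.0821 × 473 = 38.8333
Kp = Kc·(RT)^Δn = 8.0 × (38.8333)^1 = 8.0 × 38.8333 = 310.6664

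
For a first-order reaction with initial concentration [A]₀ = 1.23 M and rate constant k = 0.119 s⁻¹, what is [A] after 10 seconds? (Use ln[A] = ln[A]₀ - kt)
0.3742 M

ln[A] = ln[A]₀ - k·t = ln(1.23) - (0.119)·(10) = 0.2070 - 1.1900 = -0.9830
[A] = e^(-0.9830) = 0.3742 M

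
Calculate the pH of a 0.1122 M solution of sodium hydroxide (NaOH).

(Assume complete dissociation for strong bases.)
pH = 13.05

[OH⁻] = 0.1122 M for strong base. pOH = -log[OH⁻] = 0.95, pH = 14 - pOH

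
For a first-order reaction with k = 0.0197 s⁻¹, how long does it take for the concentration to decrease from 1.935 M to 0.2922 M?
95.96 s

From ln[A] = ln[A]₀ - k·t: t = ln([A]₀/[A])/k = ln(1.935/0.2922)/0.0197 = ln(6.6222)/0.0197 = 1.8904/0.0197 = 95.96 s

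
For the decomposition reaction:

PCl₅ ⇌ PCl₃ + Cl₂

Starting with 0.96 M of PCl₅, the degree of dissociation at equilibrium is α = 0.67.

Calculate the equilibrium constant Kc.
K_c = 1.3059

x = α·[A]₀ = 0.67 × 0.96 = 0.6432 M dissociated.
At eq: [PCl₅] = 0.96 − 0.6432 = 0.3168 M; [PCl₃] = [Cl₂] = x = 0.6432 M.
Kc = [PCl₃][Cl₂]/[PCl₅] = (0.6432)²/0.3168 = 1.306.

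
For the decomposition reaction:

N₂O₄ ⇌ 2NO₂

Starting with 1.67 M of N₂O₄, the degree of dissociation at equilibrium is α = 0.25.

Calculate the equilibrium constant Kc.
K_c = 0.5567

x = α·[A]₀ = 0.25 × 1.67 = 0.4175 M dissociated.
At eq: [N₂O₄] = 1.67 − 0.4175 = 1.252 M; [NO₂] = 2x = 0.835 M.
Kc = [NO₂]²/[N₂O₄] = (0.835)²/1.252 = 0.5567.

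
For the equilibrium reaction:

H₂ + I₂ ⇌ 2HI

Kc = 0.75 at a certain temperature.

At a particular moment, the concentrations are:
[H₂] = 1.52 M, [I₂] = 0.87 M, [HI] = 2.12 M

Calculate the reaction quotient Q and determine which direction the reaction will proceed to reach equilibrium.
Q = 3.399, Q > K, reaction proceeds reverse (toward reactants)

Q = ([HI]^2) / ([H₂] × [I₂])
  = ((2.12)^2) / ((1.52)·(0.87)) = 4.4944/1.3224 = 3.399
Since Q = 3.399 > Kc = 0.75, the reaction proceeds reverse (toward reactants) to reach equilibrium.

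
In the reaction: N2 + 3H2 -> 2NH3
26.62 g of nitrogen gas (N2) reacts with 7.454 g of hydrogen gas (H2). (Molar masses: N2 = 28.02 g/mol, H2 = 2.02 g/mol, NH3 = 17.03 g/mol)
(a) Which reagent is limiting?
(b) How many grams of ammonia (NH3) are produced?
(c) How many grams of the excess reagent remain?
(a) N2, (b) 32.36 g, (c) 1.697 g

Moles of N2 = 26.62 g ÷ 28.02 g/mol = 0.950036 mol
Moles of H2 = 7.454 g ÷ 2.02 g/mol = 3.6901 mol
Moles ÷ coefficient: N2: 0.950036/1 = 0.95, H2: 3.6901/3 = 1.23
(a) N2 has the smaller value, so N2 is the limiting reagent.
(b) Moles of NH3 = 0.950036 mol N2 × (2/1) = 1.90007 mol; mass = 1.90007 mol × 17.03 g/mol = 32.36 g
(c) H2 consumed = 0.950036 × (3/1) = 2.85011 mol; remaining = 3.6901 − 2.85011 = 0.839992 mol; mass = 0.839992 mol × 2.02 g/mol = 1.697 g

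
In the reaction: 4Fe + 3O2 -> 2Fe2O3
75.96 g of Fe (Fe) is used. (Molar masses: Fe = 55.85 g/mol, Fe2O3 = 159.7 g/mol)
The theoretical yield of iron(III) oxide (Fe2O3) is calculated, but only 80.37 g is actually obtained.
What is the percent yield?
Moles of Fe = 75.96 g ÷ 55.85 g/mol = 1.36007 mol
Mole ratio: 2 mol Fe2O3 / 4 mol Fe
Moles of Fe2O3 = 1.36007 × (2/4) = 0.680036 mol
Theoretical yield = 0.680036 mol × 159.7 g/mol = 108.6 g
Actual yield = 80.37 g
Percent yield = (80.37 / 108.6) × 100% = 74.0%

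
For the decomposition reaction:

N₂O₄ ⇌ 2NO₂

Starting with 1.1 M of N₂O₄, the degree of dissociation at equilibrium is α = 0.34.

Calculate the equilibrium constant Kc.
K_c = 0.7707

x = α·[A]₀ = 0.34 × 1.1 = 0.374 M dissociated.
At eq: [N₂O₄] = 1.1 − 0.374 = 0.726 M; [NO₂] = 2x = 0.748 M.
Kc = [NO₂]²/[N₂O₄] = (0.748)²/0.726 = 0.7707.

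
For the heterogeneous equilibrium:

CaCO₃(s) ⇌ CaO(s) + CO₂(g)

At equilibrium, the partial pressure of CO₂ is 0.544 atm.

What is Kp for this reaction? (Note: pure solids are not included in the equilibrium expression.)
K_p = 0.544

Solids (CaCO₃, CaO) have activity 1 and are excluded.
Kp = P(CO₂) = 0.544.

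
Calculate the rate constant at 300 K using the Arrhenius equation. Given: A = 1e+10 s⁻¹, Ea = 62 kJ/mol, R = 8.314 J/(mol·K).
1.60e-01 s⁻¹

k = A·exp(-Ea/(R·T)) = 1e+10·exp(-62000/(8.314·300)) = 1e+10·exp(-24.8577) = 1e+10·1.6012e-11 = 1.60e-01 s⁻¹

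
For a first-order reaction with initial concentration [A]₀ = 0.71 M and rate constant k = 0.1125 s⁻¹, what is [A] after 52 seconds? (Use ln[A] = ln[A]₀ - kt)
0.0020 M

ln[A] = ln[A]₀ - k·t = ln(0.71) - (0.1125)·(52) = -0.3425 - 5.8500 = -6.1925
[A] = e^(-6.1925) = 0.0020 M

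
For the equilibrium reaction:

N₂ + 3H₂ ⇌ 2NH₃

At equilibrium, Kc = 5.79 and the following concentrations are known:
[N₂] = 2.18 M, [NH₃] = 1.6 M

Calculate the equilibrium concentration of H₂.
[H₂] = 0.5875 M

Kc = ([NH₃]^2) / ([N₂] × [H₂]^3) = 5.79
[H₂]^3 = (product terms)/(Kc · other reactant terms) = 2.56 / (5.79 · 2.18) = 0.20282
[H₂] = (0.20282)^(1/3) = 0.5875 M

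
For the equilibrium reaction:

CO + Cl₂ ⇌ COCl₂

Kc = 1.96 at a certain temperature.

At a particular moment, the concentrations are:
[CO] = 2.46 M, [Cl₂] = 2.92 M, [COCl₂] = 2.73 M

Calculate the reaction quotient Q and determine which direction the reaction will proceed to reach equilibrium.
Q = 0.380, Q < K, reaction proceeds forward (toward products)

Q = ([COCl₂]) / ([CO] × [Cl₂])
  = ((2.73)) / ((2.46)·(2.92)) = 2.73/7.1832 = 0.3801
Since Q = 0.3801 < Kc = 1.96, the reaction proceeds forward (toward products) to reach equilibrium.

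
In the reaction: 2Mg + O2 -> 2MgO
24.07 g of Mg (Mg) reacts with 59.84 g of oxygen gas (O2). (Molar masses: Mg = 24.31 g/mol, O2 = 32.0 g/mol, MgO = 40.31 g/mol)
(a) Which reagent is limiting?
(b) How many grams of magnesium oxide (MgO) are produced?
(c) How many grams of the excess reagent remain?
(a) Mg, (b) 39.91 g, (c) 44 g

Moles of Mg = 24.07 g ÷ 24.31 g/mol = 0.990128 mol
Moles of O2 = 59.84 g ÷ 32.0 g/mol = 1.87 mol
Moles ÷ coefficient: Mg: 0.990128/2 = 0.4951, O2: 1.87/1 = 1.87
(a) Mg has the smaller value, so Mg is the limiting reagent.
(b) Moles of MgO = 0.990128 mol Mg × (2/2) = 0.990128 mol; mass = 0.990128 mol × 40.31 g/mol = 39.91 g
(c) O2 consumed = 0.990128 × (1/2) = 0.495064 mol; remaining = 1.87 − 0.495064 = 1.37494 mol; mass = 1.37494 mol × 32.0 g/mol = 44 g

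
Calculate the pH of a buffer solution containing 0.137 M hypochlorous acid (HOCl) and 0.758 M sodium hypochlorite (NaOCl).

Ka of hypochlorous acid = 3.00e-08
pH = 8.27

pKa = -log(3.00e-08) = 7.52. pH = pKa + log([A⁻]/[HA]) = 7.52 + log(0.758/0.137)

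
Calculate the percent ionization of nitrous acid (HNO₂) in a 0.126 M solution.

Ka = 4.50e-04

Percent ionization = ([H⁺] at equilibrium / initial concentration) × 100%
Percent ionization = 5.8%

Let x = [H⁺]. Ka = x²/(C - x) ⇒ x² + (4.50e-04)x - (4.50e-04)(0.126) = 0. x = 7.3083e-03. Percent = (7.3083e-03/0.126) × 100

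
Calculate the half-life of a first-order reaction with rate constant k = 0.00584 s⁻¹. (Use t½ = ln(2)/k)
118.69 s

t½ = ln(2)/k = 0.6931/0.00584 = 118.69 s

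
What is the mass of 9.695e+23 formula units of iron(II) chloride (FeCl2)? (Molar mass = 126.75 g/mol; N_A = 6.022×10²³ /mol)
Moles = 9.695e+23 ÷ 6.022×10²³ = 1.60993 mol
Mass = 1.60993 mol × 126.75 g/mol = 204.1 g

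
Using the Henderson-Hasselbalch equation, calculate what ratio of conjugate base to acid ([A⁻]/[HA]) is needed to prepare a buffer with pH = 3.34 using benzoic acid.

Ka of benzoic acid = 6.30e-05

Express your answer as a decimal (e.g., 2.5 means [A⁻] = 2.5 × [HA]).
[A⁻]/[HA] = 0.138

pKa = −log(6.30e-05) = 4.2007. pH = pKa + log([A⁻]/[HA]). 3.34 = 4.2007 + log(ratio). log(ratio) = 3.34 − 4.2007 = -0.8607. ratio = 10^(-0.8607) = 0.138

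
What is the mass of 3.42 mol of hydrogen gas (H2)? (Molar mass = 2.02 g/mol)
Mass = 3.42 mol × 2.02 g/mol = 6.908 g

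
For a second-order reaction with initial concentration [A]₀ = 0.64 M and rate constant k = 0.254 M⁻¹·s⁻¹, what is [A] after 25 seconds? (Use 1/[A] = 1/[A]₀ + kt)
0.1264 M

1/[A] = 1/[A]₀ + k·t = 1/0.64 + (0.254)·(25) = 1.5625 + 6.3500 = 7.9125
[A] = 1/7.9125 = 0.1264 M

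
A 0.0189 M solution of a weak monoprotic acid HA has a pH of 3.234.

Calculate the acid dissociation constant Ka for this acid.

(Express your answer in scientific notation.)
K_a = 1.86e-05

[H⁺] = 10^(−pH) = 10^(−3.234) = 5.834e-04 M. For HA ⇌ H⁺ + A⁻, Ka = x²/(C − x) = (5.834e-04)²/(0.0189 − 5.834e-04) = 1.86e-05.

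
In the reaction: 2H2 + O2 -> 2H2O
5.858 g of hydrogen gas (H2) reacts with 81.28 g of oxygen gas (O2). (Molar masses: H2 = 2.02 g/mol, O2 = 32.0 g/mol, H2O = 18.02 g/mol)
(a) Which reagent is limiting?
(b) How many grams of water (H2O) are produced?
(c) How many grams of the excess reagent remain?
(a) H2, (b) 52.26 g, (c) 34.88 g

Moles of H2 = 5.858 g ÷ 2.02 g/mol = 2.9 mol
Moles of O2 = 81.28 g ÷ 32.0 g/mol = 2.54 mol
Moles ÷ coefficient: H2: 2.9/2 = 1.45, O2: 2.54/1 = 2.54
(a) H2 has the smaller value, so H2 is the limiting reagent.
(b) Moles of H2O = 2.9 mol H2 × (2/2) = 2.9 mol; mass = 2.9 mol × 18.02 g/mol = 52.26 g
(c) O2 consumed = 2.9 × (1/2) = 1.45 mol; remaining = 2.54 − 1.45 = 1.09 mol; mass = 1.09 mol × 32.0 g/mol = 34.88 g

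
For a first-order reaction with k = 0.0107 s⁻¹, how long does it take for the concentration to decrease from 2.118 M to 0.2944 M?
184.42 s

From ln[A] = ln[A]₀ - k·t: t = ln([A]₀/[A])/k = ln(2.118/0.2944)/0.0107 = ln(7.1943)/0.0107 = 1.9733/0.0107 = 184.42 s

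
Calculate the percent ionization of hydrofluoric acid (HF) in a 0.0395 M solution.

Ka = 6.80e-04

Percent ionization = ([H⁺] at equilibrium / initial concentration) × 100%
Percent ionization = 12.3%

Let x = [H⁺]. Ka = x²/(C - x) ⇒ x² + (6.80e-04)x - (6.80e-04)(0.0395) = 0. x = 4.8538e-03. Percent = (4.8538e-03/0.0395) × 100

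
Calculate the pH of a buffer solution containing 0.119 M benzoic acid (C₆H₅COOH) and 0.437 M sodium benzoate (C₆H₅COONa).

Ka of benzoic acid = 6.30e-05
pH = 4.77

pKa = -log(6.30e-05) = 4.20. pH = pKa + log([A⁻]/[HA]) = 4.20 + log(0.437/0.119)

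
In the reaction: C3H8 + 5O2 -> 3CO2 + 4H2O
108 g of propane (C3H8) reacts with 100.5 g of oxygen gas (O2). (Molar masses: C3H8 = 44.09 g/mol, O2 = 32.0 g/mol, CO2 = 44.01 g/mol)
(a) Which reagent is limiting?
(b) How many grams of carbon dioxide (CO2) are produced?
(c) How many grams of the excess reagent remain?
(a) O2, (b) 82.93 g, (c) 80.31 g

Moles of C3H8 = 108 g ÷ 44.09 g/mol = 2.44954 mol
Moles of O2 = 100.5 g ÷ 32.0 g/mol = 3.14062 mol
Moles ÷ coefficient: C3H8: 2.44954/1 = 2.45, O2: 3.14062/5 = 0.6281
(a) O2 has the smaller value, so O2 is the limiting reagent.
(b) Moles of CO2 = 3.14062 mol O2 × (3/5) = 1.88438 mol; mass = 1.88438 mol × 44.01 g/mol = 82.93 g
(c) C3H8 consumed = 3.14062 × (1/5) = 0.628125 mol; remaining = 2.44954 − 0.628125 = 1.82141 mol; mass = 1.82141 mol × 44.09 g/mol = 80.31 g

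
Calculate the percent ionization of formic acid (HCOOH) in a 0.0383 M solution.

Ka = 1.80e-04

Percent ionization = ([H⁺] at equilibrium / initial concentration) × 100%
Percent ionization = 6.62%

Let x = [H⁺]. Ka = x²/(C - x) ⇒ x² + (1.80e-04)x - (1.80e-04)(0.0383) = 0. x = 2.5372e-03. Percent = (2.5372e-03/0.0383) × 100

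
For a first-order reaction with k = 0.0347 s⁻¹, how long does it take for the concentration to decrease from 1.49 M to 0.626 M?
24.99 s

From ln[A] = ln[A]₀ - k·t: t = ln([A]₀/[A])/k = ln(1.49/0.626)/0.0347 = ln(2.3802)/0.0347 = 0.8672/0.0347 = 24.99 s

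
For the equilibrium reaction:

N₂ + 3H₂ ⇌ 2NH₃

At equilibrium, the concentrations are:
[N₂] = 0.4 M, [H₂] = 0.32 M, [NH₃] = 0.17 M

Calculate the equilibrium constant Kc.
K_c = 2.2049

Kc = ([NH₃]^2) / ([N₂] × [H₂]^3)
   = ((0.17)^2) / ((0.4)·(0.32)^3)
   = 0.0289 / 0.013107 = 2.2049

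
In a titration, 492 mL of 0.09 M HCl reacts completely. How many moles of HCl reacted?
Moles = Molarity × Volume (L)
Moles = 0.09 M × 0.492 L = 0.04428 mol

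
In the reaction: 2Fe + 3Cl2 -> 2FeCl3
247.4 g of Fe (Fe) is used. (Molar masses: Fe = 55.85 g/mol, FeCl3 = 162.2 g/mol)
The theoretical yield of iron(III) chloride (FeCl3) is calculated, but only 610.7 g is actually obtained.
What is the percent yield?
Moles of Fe = 247.4 g ÷ 55.85 g/mol = 4.42972 mol
Mole ratio: 2 mol FeCl3 / 2 mol Fe
Moles of FeCl3 = 4.42972 × (2/2) = 4.42972 mol
Theoretical yield = 4.42972 mol × 162.2 g/mol = 718.5 g
Actual yield = 610.7 g
Percent yield = (610.7 / 718.5) × 100% = 85.0%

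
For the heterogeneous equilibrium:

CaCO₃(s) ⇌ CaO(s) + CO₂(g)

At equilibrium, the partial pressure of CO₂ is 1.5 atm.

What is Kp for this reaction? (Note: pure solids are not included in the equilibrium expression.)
K_p = 1.5

Solids (CaCO₃, CaO) have activity 1 and are excluded.
Kp = P(CO₂) = 1.5.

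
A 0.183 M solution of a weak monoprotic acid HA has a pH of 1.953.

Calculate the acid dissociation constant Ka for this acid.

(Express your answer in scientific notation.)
K_a = 7.22e-04

[H⁺] = 10^(−pH) = 10^(−1.953) = 1.114e-02 M. For HA ⇌ H⁺ + A⁻, Ka = x²/(C − x) = (1.114e-02)²/(0.183 − 1.114e-02) = 7.22e-04.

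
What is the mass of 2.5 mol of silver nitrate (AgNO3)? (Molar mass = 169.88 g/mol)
Mass = 2.5 mol × 169.88 g/mol = 424.7 g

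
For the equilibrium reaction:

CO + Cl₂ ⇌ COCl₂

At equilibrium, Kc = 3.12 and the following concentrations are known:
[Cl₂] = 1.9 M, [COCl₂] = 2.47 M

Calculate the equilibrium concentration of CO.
[CO] = 0.4167 M

Kc = ([COCl₂]) / ([CO] × [Cl₂]) = 3.12
[CO]^1 = (product terms)/(Kc · other reactant terms) = 2.47 / (3.12 · 1.9) = 0.41667
[CO] = 0.4167 M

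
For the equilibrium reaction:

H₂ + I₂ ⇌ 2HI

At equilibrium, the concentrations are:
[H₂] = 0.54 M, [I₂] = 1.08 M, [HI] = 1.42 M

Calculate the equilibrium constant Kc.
K_c = 3.4575

Kc = ([HI]^2) / ([H₂] × [I₂])
   = ((1.42)^2) / ((0.54)·(1.08))
   = 2.0164 / 0.5832 = 3.4575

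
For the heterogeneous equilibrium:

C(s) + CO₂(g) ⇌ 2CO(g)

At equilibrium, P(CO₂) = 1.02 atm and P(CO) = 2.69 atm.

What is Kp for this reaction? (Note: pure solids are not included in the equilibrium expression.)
K_p = 7.094

Solid C is excluded.
Kp = P(CO)²/P(CO₂) = (2.69)²/1.02 = 7.236/1.02 = 7.094.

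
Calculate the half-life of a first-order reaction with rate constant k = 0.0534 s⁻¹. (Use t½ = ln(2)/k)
12.98 s

t½ = ln(2)/k = 0.6931/0.0534 = 12.98 s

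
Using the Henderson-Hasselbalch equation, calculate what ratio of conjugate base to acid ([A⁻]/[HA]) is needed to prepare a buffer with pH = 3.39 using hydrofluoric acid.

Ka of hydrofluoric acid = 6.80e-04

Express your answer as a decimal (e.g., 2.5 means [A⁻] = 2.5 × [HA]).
[A⁻]/[HA] = 1.669

pKa = −log(6.80e-04) = 3.1675. pH = pKa + log([A⁻]/[HA]). 3.39 = 3.1675 + log(ratio). log(ratio) = 3.39 − 3.1675 = 0.2225. ratio = 10^(0.2225) = 1.669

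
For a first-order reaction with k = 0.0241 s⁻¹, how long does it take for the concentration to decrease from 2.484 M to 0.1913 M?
106.38 s

From ln[A] = ln[A]₀ - k·t: t = ln([A]₀/[A])/k = ln(2.484/0.1913)/0.0241 = ln(12.9848)/0.0241 = 2.5638/0.0241 = 106.38 s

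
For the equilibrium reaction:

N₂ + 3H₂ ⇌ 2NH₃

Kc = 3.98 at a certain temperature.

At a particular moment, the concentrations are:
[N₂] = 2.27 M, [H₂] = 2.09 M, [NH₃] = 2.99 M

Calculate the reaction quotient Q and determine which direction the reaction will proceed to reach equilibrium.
Q = 0.431, Q < K, reaction proceeds forward (toward products)

Q = ([NH₃]^2) / ([N₂] × [H₂]^3)
  = ((2.99)^2) / ((2.27)·(2.09)^3) = 8.9401/20.724 = 0.4314
Since Q = 0.4314 < Kc = 3.98, the reaction proceeds forward (toward products) to reach equilibrium.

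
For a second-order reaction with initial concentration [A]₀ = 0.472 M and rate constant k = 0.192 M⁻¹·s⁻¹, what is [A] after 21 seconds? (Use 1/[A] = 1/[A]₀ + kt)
0.1626 M

1/[A] = 1/[A]₀ + k·t = 1/0.472 + (0.192)·(21) = 2.1186 + 4.0320 = 6.1506
[A] = 1/6.1506 = 0.1626 M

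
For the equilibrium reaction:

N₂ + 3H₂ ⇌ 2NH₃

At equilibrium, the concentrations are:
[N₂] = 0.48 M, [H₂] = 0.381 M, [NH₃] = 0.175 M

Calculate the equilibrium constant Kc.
K_c = 1.1536

Kc = ([NH₃]^2) / ([N₂] × [H₂]^3)
   = ((0.175)^2) / ((0.48)·(0.381)^3)
   = 0.030625 / 0.026547 = 1.1536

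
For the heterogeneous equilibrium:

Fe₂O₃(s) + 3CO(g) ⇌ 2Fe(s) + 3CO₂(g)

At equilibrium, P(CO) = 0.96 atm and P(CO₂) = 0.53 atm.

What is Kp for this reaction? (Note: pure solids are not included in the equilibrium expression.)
K_p = 0.168

Solids (Fe₂O₃, Fe) are excluded.
Kp = P(CO₂)³/P(CO)³ = (0.53)³/(0.96)³ = 0.1489/0.8847 = 0.168.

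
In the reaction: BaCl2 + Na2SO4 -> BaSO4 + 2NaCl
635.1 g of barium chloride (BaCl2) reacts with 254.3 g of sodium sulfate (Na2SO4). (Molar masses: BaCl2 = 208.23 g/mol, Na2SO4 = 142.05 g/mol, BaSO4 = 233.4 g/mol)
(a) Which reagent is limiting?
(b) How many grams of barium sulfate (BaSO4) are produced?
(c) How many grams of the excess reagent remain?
(a) Na2SO4, (b) 417.8 g, (c) 262.3 g

Moles of BaCl2 = 635.1 g ÷ 208.23 g/mol = 3.04999 mol
Moles of Na2SO4 = 254.3 g ÷ 142.05 g/mol = 1.79021 mol
Moles ÷ coefficient: BaCl2: 3.04999/1 = 3.05, Na2SO4: 1.79021/1 = 1.79
(a) Na2SO4 has the smaller value, so Na2SO4 is the limiting reagent.
(b) Moles of BaSO4 = 1.79021 mol Na2SO4 × (1/1) = 1.79021 mol; mass = 1.79021 mol × 233.4 g/mol = 417.8 g
(c) BaCl2 consumed = 1.79021 × (1/1) = 1.79021 mol; remaining = 3.04999 − 1.79021 = 1.25978 mol; mass = 1.25978 mol × 208.23 g/mol = 262.3 g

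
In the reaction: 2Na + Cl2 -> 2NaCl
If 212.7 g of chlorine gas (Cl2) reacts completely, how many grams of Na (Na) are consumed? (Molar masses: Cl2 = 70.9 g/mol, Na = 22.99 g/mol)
Moles of Cl2 = 212.7 g ÷ 70.9 g/mol = 3 mol
Mole ratio: 2 mol Na / 1 mol Cl2
Moles of Na = 3 × (2/1) = 6 mol
Mass of Na = 6 mol × 22.99 g/mol = 137.9 g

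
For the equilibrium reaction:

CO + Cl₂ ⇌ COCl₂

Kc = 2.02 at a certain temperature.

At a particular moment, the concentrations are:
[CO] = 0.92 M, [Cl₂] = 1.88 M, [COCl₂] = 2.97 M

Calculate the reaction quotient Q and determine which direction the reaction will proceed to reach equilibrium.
Q = 1.717, Q < K, reaction proceeds forward (toward products)

Q = ([COCl₂]) / ([CO] × [Cl₂])
  = ((2.97)) / ((0.92)·(1.88)) = 2.97/1.7296 = 1.717
Since Q = 1.717 < Kc = 2.02, the reaction proceeds forward (toward products) to reach equilibrium.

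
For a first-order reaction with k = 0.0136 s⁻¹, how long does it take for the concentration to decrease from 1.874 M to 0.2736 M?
141.48 s

From ln[A] = ln[A]₀ - k·t: t = ln([A]₀/[A])/k = ln(1.874/0.2736)/0.0136 = ln(6.8494)/0.0136 = 1.9242/0.0136 = 141.48 s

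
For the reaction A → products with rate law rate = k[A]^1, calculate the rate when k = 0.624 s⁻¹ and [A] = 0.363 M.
0.2265 M/s

rate = k·[A]^1 = 0.624·(0.363)^1 = 0.624·0.363 = 0.2265 M/s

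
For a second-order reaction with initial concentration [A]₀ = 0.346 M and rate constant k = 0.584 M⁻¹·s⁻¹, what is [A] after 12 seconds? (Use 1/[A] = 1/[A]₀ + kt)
0.1010 M

1/[A] = 1/[A]₀ + k·t = 1/0.346 + (0.584)·(12) = 2.8902 + 7.0080 = 9.8982
[A] = 1/9.8982 = 0.1010 M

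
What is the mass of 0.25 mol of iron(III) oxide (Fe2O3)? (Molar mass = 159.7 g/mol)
Mass = 0.25 mol × 159.7 g/mol = 39.92 g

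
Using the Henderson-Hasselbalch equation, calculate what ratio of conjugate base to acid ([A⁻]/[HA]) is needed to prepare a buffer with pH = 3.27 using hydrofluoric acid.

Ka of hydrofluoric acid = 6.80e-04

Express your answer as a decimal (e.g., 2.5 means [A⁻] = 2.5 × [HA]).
[A⁻]/[HA] = 1.266

pKa = −log(6.80e-04) = 3.1675. pH = pKa + log([A⁻]/[HA]). 3.27 = 3.1675 + log(ratio). log(ratio) = 3.27 − 3.1675 = 0.1025. ratio = 10^(0.1025) = 1.266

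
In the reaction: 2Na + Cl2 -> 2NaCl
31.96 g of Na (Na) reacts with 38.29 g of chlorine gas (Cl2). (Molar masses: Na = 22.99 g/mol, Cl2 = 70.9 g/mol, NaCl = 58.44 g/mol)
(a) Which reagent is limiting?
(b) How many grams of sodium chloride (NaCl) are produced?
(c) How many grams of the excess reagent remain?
(a) Cl2, (b) 63.12 g, (c) 7.128 g

Moles of Na = 31.96 g ÷ 22.99 g/mol = 1.39017 mol
Moles of Cl2 = 38.29 g ÷ 70.9 g/mol = 0.540056 mol
Moles ÷ coefficient: Na: 1.39017/2 = 0.6951, Cl2: 0.540056/1 = 0.5401
(a) Cl2 has the smaller value, so Cl2 is the limiting reagent.
(b) Moles of NaCl = 0.540056 mol Cl2 × (2/1) = 1.08011 mol; mass = 1.08011 mol × 58.44 g/mol = 63.12 g
(c) Na consumed = 0.540056 × (2/1) = 1.08011 mol; remaining = 1.39017 − 1.08011 = 0.310057 mol; mass = 0.310057 mol × 22.99 g/mol = 7.128 g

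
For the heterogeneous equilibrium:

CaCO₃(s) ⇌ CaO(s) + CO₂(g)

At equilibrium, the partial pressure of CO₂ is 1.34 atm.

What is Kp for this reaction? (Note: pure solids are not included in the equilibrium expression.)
K_p = 1.34

Solids (CaCO₃, CaO) have activity 1 and are excluded.
Kp = P(CO₂) = 1.34.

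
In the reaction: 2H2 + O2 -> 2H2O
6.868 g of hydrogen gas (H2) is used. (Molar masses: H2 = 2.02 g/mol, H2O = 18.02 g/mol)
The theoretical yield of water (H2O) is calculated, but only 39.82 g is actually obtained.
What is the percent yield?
Moles of H2 = 6.868 g ÷ 2.02 g/mol = 3.4 mol
Mole ratio: 2 mol H2O / 2 mol H2
Moles of H2O = 3.4 × (2/2) = 3.4 mol
Theoretical yield = 3.4 mol × 18.02 g/mol = 61.268 g
Actual yield = 39.82 g
Percent yield = (39.82 / 61.268) × 100% = 65.0%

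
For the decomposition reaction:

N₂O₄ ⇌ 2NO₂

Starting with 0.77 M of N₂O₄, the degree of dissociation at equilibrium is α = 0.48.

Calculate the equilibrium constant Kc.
K_c = 1.3647

x = α·[A]₀ = 0.48 × 0.77 = 0.3696 M dissociated.
At eq: [N₂O₄] = 0.77 − 0.3696 = 0.4004 M; [NO₂] = 2x = 0.7392 M.
Kc = [NO₂]²/[N₂O₄] = (0.7392)²/0.4004 = 1.365.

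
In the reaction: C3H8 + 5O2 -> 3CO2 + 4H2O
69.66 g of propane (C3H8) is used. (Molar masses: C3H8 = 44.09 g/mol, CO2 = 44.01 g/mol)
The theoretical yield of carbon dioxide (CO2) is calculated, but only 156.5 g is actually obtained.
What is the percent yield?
Moles of C3H8 = 69.66 g ÷ 44.09 g/mol = 1.57995 mol
Mole ratio: 3 mol CO2 / 1 mol C3H8
Moles of CO2 = 1.57995 × (3/1) = 4.73985 mol
Theoretical yield = 4.73985 mol × 44.01 g/mol = 208.6 g
Actual yield = 156.5 g
Percent yield = (156.5 / 208.6) × 100% = 75.0%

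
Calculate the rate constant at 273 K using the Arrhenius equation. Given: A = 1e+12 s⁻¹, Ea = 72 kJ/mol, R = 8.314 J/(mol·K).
1.67e-02 s⁻¹

k = A·exp(-Ea/(R·T)) = 1e+12·exp(-72000/(8.314·273)) = 1e+12·exp(-31.7219) = 1e+12·1.6724e-14 = 1.67e-02 s⁻¹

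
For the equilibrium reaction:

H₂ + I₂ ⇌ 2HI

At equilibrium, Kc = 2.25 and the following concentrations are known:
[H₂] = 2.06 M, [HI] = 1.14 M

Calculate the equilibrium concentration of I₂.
[I₂] = 0.2804 M

Kc = ([HI]^2) / ([H₂] × [I₂]) = 2.25
[I₂]^1 = (product terms)/(Kc · other reactant terms) = 1.2996 / (2.25 · 2.06) = 0.28039
[I₂] = 0.2804 M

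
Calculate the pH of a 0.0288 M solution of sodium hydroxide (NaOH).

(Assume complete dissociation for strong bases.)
pH = 12.46

[OH⁻] = 0.0288 M for strong base. pOH = -log[OH⁻] = 1.54, pH = 14 - pOH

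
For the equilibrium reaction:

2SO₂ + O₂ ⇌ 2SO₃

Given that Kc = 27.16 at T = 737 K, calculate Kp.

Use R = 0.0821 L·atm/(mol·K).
K_p = 0.4489

Δn = (moles gaseous products) − (moles gaseous reactants) = -1
T = 737 K; RT = 0.0821 × 737 = 60.5077
Kp = Kc·(RT)^Δn = 27.16 × (60.5077)^-1 = 27.16 × 0.0165268 = 0.4489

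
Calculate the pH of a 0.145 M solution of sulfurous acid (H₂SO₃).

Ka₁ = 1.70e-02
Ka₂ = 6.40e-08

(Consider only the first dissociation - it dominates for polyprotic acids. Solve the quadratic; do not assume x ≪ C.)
pH = 1.38

x² + Ka₁·x − Ka₁·C = 0 with Ka₁ = 1.70e-02, C = 0.145.
x = (−Ka₁ + √(Ka₁² + 4·Ka₁·C))/2 = 4.1871e-02 M, so pH = 1.38.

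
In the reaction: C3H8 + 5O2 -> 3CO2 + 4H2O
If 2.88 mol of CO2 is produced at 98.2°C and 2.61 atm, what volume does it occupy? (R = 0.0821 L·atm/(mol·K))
T = 98.2°C + 273.15 = 371.35 K
V = nRT/P = (2.88 × 0.0821 × 371.35) / 2.61
V = 33.64 L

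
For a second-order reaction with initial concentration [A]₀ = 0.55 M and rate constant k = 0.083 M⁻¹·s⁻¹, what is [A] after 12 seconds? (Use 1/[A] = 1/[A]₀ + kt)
0.3553 M

1/[A] = 1/[A]₀ + k·t = 1/0.55 + (0.083)·(12) = 1.8182 + 0.9960 = 2.8142
[A] = 1/2.8142 = 0.3553 M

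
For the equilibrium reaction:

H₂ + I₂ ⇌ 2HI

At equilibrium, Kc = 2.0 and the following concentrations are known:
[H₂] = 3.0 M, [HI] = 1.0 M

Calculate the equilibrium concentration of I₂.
[I₂] = 0.1667 M

Kc = ([HI]^2) / ([H₂] × [I₂]) = 2.0
[I₂]^1 = (product terms)/(Kc · other reactant terms) = 1 / (2.0 · 3) = 0.16667
[I₂] = 0.1667 M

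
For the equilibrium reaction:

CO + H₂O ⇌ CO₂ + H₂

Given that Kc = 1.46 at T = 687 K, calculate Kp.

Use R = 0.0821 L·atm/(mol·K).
K_p = 1.4600

Δn = (moles gaseous products) − (moles gaseous reactants) = 0
T = 687 K; RT = 0.0821 × 687 = 56.4027
Kp = Kc·(RT)^Δn = 1.46 × (56.4027)^0 = 1.46 × 1 = 1.4600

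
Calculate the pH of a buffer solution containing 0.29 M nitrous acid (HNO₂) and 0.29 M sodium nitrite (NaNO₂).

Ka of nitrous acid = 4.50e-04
pH = 3.35

pKa = -log(4.50e-04) = 3.35. pH = pKa + log([A⁻]/[HA]) = 3.35 + log(0.29/0.29)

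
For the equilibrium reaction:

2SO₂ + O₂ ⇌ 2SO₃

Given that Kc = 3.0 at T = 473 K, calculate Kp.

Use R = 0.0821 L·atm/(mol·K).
K_p = 0.0773

Δn = (moles gaseous products) − (moles gaseous reactants) = -1
T = 473 K; RT = 0.0821 × 473 = 38.8333
Kp = Kc·(RT)^Δn = 3.0 × (38.8333)^-1 = 3.0 × 0.0257511 = 0.0773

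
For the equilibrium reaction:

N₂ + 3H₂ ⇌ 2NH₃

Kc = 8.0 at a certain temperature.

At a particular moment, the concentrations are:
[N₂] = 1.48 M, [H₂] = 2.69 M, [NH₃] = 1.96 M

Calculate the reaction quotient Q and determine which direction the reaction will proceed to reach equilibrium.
Q = 0.133, Q < K, reaction proceeds forward (toward products)

Q = ([NH₃]^2) / ([N₂] × [H₂]^3)
  = ((1.96)^2) / ((1.48)·(2.69)^3) = 3.8416/28.808 = 0.1334
Since Q = 0.1334 < Kc = 8.0, the reaction proceeds forward (toward products) to reach equilibrium.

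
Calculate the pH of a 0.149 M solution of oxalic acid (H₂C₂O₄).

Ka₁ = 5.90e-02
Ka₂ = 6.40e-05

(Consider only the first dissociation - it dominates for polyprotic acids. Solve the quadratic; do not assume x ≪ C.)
pH = 1.16

x² + Ka₁·x − Ka₁·C = 0 with Ka₁ = 5.90e-02, C = 0.149.
x = (−Ka₁ + √(Ka₁² + 4·Ka₁·C))/2 = 6.8792e-02 M, so pH = 1.16.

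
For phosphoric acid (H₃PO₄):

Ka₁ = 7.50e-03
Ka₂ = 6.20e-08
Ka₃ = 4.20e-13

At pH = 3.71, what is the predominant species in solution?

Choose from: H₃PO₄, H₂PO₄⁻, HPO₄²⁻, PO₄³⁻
H₂PO₄⁻

pKa1 = 2.12, pKa2 = 7.21, pKa3 = 12.38. Each pKa is the crossover between adjacent species; pH = 3.71 lies in the region where H₂PO₄⁻ predominates.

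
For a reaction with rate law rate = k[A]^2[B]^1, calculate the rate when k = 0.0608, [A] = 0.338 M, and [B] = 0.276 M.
0.001917 M/s

rate = k·[A]^2·[B]^1 = 0.0608·(0.338)^2·(0.276)^1 = 0.0608·0.114244·0.276 = 0.001917 M/s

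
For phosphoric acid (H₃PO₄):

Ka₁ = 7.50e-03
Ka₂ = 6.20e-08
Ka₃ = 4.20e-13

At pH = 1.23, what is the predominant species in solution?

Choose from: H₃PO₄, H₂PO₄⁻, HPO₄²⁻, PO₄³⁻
H₃PO₄

pKa1 = 2.12, pKa2 = 7.21, pKa3 = 12.38. Each pKa is the crossover between adjacent species; pH = 1.23 lies in the region where H₃PO₄ predominates.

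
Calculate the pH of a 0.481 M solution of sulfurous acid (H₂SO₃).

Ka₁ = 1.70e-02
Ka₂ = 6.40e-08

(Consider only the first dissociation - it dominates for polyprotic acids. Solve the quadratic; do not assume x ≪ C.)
pH = 1.08

x² + Ka₁·x − Ka₁·C = 0 with Ka₁ = 1.70e-02, C = 0.481.
x = (−Ka₁ + √(Ka₁² + 4·Ka₁·C))/2 = 8.2325e-02 M, so pH = 1.08.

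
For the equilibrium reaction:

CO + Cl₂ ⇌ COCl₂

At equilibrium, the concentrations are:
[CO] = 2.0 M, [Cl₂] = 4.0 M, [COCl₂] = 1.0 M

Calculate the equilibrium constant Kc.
K_c = 0.1250

Kc = ([COCl₂]) / ([CO] × [Cl₂])
   = ((1.0)) / ((2.0)·(4.0))
   = 1 / 8 = 0.1250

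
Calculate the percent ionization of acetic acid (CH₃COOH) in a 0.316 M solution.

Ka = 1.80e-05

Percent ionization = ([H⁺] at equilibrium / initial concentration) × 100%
Percent ionization = 0.752%

Let x = [H⁺]. Ka = x²/(C - x) ⇒ x² + (1.80e-05)x - (1.80e-05)(0.316) = 0. x = 2.3760e-03. Percent = (2.3760e-03/0.316) × 100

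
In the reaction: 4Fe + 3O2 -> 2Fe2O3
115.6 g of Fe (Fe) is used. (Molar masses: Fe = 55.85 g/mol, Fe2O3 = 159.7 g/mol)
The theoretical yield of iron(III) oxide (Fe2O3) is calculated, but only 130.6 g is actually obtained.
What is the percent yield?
Moles of Fe = 115.6 g ÷ 55.85 g/mol = 2.06983 mol
Mole ratio: 2 mol Fe2O3 / 4 mol Fe
Moles of Fe2O3 = 2.06983 × (2/4) = 1.03491 mol
Theoretical yield = 1.03491 mol × 159.7 g/mol = 165.28 g
Actual yield = 130.6 g
Percent yield = (130.6 / 165.28) × 100% = 79.0%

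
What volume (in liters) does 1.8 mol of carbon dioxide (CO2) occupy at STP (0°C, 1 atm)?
At STP, 1 mol of gas occupies 22.4 L
Volume = 1.8 mol × 22.4 L/mol = 40.32 L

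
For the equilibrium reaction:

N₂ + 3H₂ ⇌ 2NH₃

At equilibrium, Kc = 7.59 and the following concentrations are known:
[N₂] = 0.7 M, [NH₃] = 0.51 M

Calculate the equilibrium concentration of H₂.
[H₂] = 0.3658 M

Kc = ([NH₃]^2) / ([N₂] × [H₂]^3) = 7.59
[H₂]^3 = (product terms)/(Kc · other reactant terms) = 0.2601 / (7.59 · 0.7) = 0.048955
[H₂] = (0.048955)^(1/3) = 0.3658 M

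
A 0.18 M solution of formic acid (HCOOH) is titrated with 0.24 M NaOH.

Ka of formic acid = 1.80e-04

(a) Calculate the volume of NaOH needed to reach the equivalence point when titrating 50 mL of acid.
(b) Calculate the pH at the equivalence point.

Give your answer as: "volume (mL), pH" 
V = 37.5 mL, pH = 8.38

(a) At equivalence: moles acid = moles base.
moles acid = 0.18 × 0.05 = 0.009 mol; V_NaOH = 0.009/0.24 = 0.0375 L = 37.5 mL.
(b) At equivalence, all acid → conjugate base A⁻ at [A⁻] = 0.009/0.0875 = 0.1029 M.
Kb = Kw/Ka = 1.0e-14/1.80e-04 = 5.556e-11; [OH⁻] = √(Kb·[A⁻]) = 2.390e-06; pOH = 5.62; pH = 14 − pOH = 8.38.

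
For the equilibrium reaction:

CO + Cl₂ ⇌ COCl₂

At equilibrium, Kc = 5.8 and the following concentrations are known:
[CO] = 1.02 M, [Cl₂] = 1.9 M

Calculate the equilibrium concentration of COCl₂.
[COCl₂] = 11.2404 M

Kc = ([COCl₂]) / ([CO] × [Cl₂]) = 5.8
[COCl₂]^1 = Kc · (reactant terms)/(other product terms) = 5.8 · 1.938 / 1 = 11.24
[COCl₂] = 11.2404 M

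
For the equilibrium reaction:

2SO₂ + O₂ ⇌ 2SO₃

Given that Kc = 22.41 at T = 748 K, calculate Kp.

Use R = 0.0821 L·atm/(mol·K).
K_p = 0.3649

Δn = (moles gaseous products) − (moles gaseous reactants) = -1
T = 748 K; RT = 0.0821 × 748 = 61.4108
Kp = Kc·(RT)^Δn = 22.41 × (61.4108)^-1 = 22.41 × 0.0162838 = 0.3649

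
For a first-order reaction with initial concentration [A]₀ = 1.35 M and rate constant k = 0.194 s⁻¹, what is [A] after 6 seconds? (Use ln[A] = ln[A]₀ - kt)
0.4215 M

ln[A] = ln[A]₀ - k·t = ln(1.35) - (0.194)·(6) = 0.3001 - 1.1640 = -0.8639
[A] = e^(-0.8639) = 0.4215 M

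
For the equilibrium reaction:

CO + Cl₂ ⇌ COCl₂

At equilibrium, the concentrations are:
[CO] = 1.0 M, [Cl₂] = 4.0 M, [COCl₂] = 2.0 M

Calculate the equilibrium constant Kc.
K_c = 0.5000

Kc = ([COCl₂]) / ([CO] × [Cl₂])
   = ((2.0)) / ((1.0)·(4.0))
   = 2 / 4 = 0.5000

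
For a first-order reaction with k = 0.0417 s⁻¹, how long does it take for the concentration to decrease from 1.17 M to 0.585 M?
16.62 s

From ln[A] = ln[A]₀ - k·t: t = ln([A]₀/[A])/k = ln(1.17/0.585)/0.0417 = ln(2.0000)/0.0417 = 0.6931/0.0417 = 16.62 s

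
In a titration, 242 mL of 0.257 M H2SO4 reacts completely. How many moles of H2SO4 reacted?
Moles = Molarity × Volume (L)
Moles = 0.257 M × 0.242 L = 0.06219 mol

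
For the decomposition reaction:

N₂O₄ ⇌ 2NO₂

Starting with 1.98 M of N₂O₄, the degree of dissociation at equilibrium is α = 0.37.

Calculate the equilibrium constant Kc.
K_c = 1.7210

x = α·[A]₀ = 0.37 × 1.98 = 0.7326 M dissociated.
At eq: [N₂O₄] = 1.98 − 0.7326 = 1.247 M; [NO₂] = 2x = 1.465 M.
Kc = [NO₂]²/[N₂O₄] = (1.465)²/1.247 = 1.721.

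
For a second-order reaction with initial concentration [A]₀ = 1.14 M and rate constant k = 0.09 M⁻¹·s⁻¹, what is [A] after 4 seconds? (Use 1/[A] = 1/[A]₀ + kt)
0.8083 M

1/[A] = 1/[A]₀ + k·t = 1/1.14 + (0.09)·(4) = 0.8772 + 0.3600 = 1.2372
[A] = 1/1.2372 = 0.8083 M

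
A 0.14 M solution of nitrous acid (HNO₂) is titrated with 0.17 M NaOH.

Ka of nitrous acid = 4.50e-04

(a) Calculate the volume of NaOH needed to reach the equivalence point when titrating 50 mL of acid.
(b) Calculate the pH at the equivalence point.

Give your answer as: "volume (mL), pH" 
V = 41.2 mL, pH = 8.12

(a) At equivalence: moles acid = moles base.
moles acid = 0.14 × 0.05 = 0.007 mol; V_NaOH = 0.007/0.17 = 0.04118 L = 41.2 mL.
(b) At equivalence, all acid → conjugate base A⁻ at [A⁻] = 0.007/0.09118 = 0.07677 M.
Kb = Kw/Ka = 1.0e-14/4.50e-04 = 2.222e-11; [OH⁻] = √(Kb·[A⁻]) = 1.306e-06; pOH = 5.88; pH = 14 − pOH = 8.12.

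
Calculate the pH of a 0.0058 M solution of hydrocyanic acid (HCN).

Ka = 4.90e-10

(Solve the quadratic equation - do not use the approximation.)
pH = 5.77

x² + Ka×x - Ka×C = 0. Using quadratic formula: [H⁺] = 1.6856e-06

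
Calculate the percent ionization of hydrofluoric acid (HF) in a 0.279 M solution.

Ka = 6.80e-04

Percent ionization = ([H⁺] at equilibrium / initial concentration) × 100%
Percent ionization = 4.82%

Let x = [H⁺]. Ka = x²/(C - x) ⇒ x² + (6.80e-04)x - (6.80e-04)(0.279) = 0. x = 1.3438e-02. Percent = (1.3438e-02/0.279) × 100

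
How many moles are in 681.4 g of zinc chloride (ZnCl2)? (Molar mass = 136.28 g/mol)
Moles = 681.4 g ÷ 136.28 g/mol = 5 mol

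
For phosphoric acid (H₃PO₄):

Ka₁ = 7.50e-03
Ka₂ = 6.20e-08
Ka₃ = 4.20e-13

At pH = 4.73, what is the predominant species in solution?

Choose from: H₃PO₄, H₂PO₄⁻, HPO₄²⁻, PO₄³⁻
H₂PO₄⁻

pKa1 = 2.12, pKa2 = 7.21, pKa3 = 12.38. Each pKa is the crossover between adjacent species; pH = 4.73 lies in the region where H₂PO₄⁻ predominates.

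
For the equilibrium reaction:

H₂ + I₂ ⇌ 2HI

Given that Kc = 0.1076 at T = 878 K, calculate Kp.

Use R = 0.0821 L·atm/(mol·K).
K_p = 0.1076

Δn = (moles gaseous products) − (moles gaseous reactants) = 0
T = 878 K; RT = 0.0821 × 878 = 72.0838
Kp = Kc·(RT)^Δn = 0.1076 × (72.0838)^0 = 0.1076 × 1 = 0.1076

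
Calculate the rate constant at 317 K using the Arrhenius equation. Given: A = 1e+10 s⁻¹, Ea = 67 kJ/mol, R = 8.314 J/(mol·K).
9.11e-02 s⁻¹

k = A·exp(-Ea/(R·T)) = 1e+10·exp(-67000/(8.314·317)) = 1e+10·exp(-25.4218) = 1e+10·9.1090e-12 = 9.11e-02 s⁻¹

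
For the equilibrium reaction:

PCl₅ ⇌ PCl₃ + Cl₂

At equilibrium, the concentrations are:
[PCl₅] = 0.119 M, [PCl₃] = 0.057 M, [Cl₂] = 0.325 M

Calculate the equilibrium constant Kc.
K_c = 0.1557

Kc = ([PCl₃] × [Cl₂]) / ([PCl₅])
   = ((0.057)·(0.325)) / ((0.119))
   = 0.018525 / 0.119 = 0.1557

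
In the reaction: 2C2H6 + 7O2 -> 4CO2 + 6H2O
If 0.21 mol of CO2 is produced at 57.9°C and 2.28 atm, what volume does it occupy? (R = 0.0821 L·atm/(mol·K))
T = 57.9°C + 273.15 = 331.05 K
V = nRT/P = (0.21 × 0.0821 × 331.05) / 2.28
V = 2.50 L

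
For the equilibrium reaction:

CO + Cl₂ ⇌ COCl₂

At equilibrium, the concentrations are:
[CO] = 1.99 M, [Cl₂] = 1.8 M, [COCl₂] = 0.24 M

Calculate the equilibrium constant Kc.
K_c = 0.0670

Kc = ([COCl₂]) / ([CO] × [Cl₂])
   = ((0.24)) / ((1.99)·(1.8))
   = 0.24 / 3.582 = 0.0670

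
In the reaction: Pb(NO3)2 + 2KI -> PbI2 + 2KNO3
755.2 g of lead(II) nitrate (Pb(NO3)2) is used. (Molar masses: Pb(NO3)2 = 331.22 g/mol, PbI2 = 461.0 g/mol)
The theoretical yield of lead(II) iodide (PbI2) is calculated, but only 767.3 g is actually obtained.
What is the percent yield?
Moles of Pb(NO3)2 = 755.2 g ÷ 331.22 g/mol = 2.28006 mol
Mole ratio: 1 mol PbI2 / 1 mol Pb(NO3)2
Moles of PbI2 = 2.28006 × (1/1) = 2.28006 mol
Theoretical yield = 2.28006 mol × 461.0 g/mol = 1051.1 g
Actual yield = 767.3 g
Percent yield = (767.3 / 1051.1) × 100% = 73.0%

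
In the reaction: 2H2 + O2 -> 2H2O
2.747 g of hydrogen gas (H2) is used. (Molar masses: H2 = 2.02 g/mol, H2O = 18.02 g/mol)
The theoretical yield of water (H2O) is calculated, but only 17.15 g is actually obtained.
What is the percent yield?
Moles of H2 = 2.747 g ÷ 2.02 g/mol = 1.3599 mol
Mole ratio: 2 mol H2O / 2 mol H2
Moles of H2O = 1.3599 × (2/2) = 1.3599 mol
Theoretical yield = 1.3599 mol × 18.02 g/mol = 24.505 g
Actual yield = 17.15 g
Percent yield = (17.15 / 24.505) × 100% = 70.0%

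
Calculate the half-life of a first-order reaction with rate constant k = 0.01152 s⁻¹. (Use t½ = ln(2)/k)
60.17 s

t½ = ln(2)/k = 0.6931/0.01152 = 60.17 s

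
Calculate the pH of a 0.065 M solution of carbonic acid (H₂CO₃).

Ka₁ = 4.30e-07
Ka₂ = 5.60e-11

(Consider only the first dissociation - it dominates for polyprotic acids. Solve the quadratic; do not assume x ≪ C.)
pH = 3.78

x² + Ka₁·x − Ka₁·C = 0 with Ka₁ = 4.30e-07, C = 0.065.
x = (−Ka₁ + √(Ka₁² + 4·Ka₁·C))/2 = 1.6697e-04 M, so pH = 3.78.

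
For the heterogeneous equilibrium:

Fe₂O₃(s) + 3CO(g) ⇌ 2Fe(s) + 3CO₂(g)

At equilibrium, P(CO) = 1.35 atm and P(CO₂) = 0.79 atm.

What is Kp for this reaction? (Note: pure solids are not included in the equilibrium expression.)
K_p = 0.200

Solids (Fe₂O₃, Fe) are excluded.
Kp = P(CO₂)³/P(CO)³ = (0.79)³/(1.35)³ = 0.493/2.46 = 0.200.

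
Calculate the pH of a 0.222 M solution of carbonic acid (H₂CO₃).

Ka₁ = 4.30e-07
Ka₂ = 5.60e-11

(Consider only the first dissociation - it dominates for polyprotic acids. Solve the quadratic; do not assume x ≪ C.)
pH = 3.51

x² + Ka₁·x − Ka₁·C = 0 with Ka₁ = 4.30e-07, C = 0.222.
x = (−Ka₁ + √(Ka₁² + 4·Ka₁·C))/2 = 3.0875e-04 M, so pH = 3.51.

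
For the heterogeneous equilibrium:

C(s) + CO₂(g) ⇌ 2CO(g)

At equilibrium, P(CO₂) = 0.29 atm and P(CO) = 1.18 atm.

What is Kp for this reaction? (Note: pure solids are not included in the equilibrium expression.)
K_p = 4.801

Solid C is excluded.
Kp = P(CO)²/P(CO₂) = (1.18)²/0.29 = 1.392/0.29 = 4.801.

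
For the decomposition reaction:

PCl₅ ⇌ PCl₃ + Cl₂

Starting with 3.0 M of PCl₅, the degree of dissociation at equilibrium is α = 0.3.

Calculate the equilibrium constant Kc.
K_c = 0.3857

x = α·[A]₀ = 0.3 × 3.0 = 0.9 M dissociated.
At eq: [PCl₅] = 3.0 − 0.9 = 2.1 M; [PCl₃] = [Cl₂] = x = 0.9 M.
Kc = [PCl₃][Cl₂]/[PCl₅] = (0.9)²/2.1 = 0.3857.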